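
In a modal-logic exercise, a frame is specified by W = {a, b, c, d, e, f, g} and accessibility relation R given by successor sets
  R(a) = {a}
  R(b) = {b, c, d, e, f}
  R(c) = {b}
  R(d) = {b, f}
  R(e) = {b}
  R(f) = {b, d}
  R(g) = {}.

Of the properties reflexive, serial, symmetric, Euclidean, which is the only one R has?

symmetric

Reflexive: no — c is not related to itself.
Serial: no — g has no R-successor.
Symmetric: yes — every pair in R has its reverse in R.
Euclidean: no — b R c and b R d, but not c R d.
Only symmetric holds.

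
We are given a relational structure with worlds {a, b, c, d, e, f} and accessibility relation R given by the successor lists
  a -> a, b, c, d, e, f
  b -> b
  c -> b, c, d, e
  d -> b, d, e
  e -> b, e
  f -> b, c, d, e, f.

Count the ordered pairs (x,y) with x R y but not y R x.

Enumerating: (a,b), (a,c), (a,d), (a,e), (a,f), (c,b), (c,d), (c,e), (d,b), (d,e), (e,b), (f,b), (f,c), (f,d), (f,e).

15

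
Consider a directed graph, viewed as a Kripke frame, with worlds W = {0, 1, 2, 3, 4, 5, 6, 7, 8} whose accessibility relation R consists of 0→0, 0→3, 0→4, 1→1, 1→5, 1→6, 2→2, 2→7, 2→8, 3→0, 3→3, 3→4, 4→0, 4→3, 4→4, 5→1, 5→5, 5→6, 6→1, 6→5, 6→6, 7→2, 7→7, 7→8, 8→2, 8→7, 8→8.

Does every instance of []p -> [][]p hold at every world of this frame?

Yes

Axiom 4 corresponds to the accessibility relation being transitive.
Transitive: yes — every two-step R-path is closed by a direct edge.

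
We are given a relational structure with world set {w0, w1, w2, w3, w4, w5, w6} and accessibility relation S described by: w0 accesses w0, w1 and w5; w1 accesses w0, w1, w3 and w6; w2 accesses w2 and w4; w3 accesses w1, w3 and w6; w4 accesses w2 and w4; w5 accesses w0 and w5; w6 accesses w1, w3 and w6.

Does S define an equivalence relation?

No

Reflexive: yes — every world is S-related to itself.
Symmetric: yes — every pair in S has its reverse in S.
Transitive: no — w0 S w1 and w1 S w3, but not w0 S w3.
So S is not an equivalence relation.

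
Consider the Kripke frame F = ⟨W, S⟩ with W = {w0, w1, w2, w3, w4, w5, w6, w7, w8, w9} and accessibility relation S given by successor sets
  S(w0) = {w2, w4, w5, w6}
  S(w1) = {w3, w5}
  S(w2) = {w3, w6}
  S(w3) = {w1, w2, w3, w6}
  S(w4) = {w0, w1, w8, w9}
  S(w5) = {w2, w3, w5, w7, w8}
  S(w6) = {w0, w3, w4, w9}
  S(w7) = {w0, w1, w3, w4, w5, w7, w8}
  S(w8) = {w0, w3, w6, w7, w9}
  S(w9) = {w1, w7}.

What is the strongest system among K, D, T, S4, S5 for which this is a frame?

D

Serial (axiom D): yes — every world has a successor (e.g. w0 S w2).
Reflexive (axiom T): no — w0 is not related to itself.
Transitive (axiom 4): no — w0 S w2 and w2 S w3, but not w0 S w3.
Euclidean (axiom 5): no — w0 S w2 and w0 S w4, but not w2 S w4.
So F validates K, D; T would additionally require S to be reflexive. The strongest is D.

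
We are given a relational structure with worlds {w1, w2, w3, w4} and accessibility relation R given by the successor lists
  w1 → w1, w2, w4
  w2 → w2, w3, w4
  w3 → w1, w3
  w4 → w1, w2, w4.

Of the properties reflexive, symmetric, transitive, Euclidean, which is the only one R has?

Reflexive: yes — every world is R-related to itself.
Symmetric: no — w1 R w2 but not w2 R w1.
Transitive: no — w1 R w2 and w2 R w3, but not w1 R w3.
Euclidean: no — w2 R w3 and w2 R w4, but not w3 R w4.
Only reflexive holds.

reflexive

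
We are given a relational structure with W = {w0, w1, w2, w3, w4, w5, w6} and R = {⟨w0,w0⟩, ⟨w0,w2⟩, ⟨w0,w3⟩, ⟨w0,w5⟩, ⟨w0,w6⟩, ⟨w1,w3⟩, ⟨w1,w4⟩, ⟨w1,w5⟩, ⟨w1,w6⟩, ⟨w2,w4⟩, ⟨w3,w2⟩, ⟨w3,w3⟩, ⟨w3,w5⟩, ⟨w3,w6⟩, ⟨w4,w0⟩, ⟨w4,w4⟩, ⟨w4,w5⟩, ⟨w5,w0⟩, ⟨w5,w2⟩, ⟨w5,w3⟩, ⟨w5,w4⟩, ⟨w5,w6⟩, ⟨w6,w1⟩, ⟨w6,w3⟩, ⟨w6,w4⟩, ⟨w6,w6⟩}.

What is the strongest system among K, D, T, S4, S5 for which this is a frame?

Serial (axiom D): yes — every world has a successor (e.g. w0 R w0).
Reflexive (axiom T): no — w1 is not related to itself.
Transitive (axiom 4): no — w0 R w2 and w2 R w4, but not w0 R w4.
Euclidean (axiom 5): no — w0 R w2 and w0 R w3, but not w2 R w3.
So F validates K, D; T would additionally require R to be reflexive. The strongest is D.

D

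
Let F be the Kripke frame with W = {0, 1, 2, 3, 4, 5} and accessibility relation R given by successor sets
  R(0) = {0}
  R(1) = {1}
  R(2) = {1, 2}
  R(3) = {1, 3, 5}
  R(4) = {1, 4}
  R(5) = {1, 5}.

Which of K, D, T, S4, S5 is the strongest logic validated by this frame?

Serial (axiom D): yes — every world has a successor (e.g. 0 R 0).
Reflexive (axiom T): yes — every world is R-related to itself.
Transitive (axiom 4): yes — every two-step R-path is closed by a direct edge.
Euclidean (axiom 5): no — 3 R 1 and 3 R 5, but not 1 R 5.
So F validates K, D, T, S4; S5 would additionally require R to be Euclidean. The strongest is S4.

S4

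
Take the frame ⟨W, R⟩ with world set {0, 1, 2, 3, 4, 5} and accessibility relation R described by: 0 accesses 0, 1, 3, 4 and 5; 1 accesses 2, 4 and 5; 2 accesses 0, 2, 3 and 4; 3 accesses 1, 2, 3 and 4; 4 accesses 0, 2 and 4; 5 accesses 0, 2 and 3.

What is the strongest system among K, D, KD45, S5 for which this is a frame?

D

Serial (axiom D): yes — every world has a successor (e.g. 0 R 0).
Euclidean (axiom 5): no — 0 R 1 and 0 R 3, but not 1 R 3.
Transitive (axiom 4): no — 0 R 1 and 1 R 2, but not 0 R 2.
Reflexive (axiom T): no — 1 is not related to itself.
So F validates K, D; KD45 would additionally require R to be Euclidean and transitive. The strongest is D.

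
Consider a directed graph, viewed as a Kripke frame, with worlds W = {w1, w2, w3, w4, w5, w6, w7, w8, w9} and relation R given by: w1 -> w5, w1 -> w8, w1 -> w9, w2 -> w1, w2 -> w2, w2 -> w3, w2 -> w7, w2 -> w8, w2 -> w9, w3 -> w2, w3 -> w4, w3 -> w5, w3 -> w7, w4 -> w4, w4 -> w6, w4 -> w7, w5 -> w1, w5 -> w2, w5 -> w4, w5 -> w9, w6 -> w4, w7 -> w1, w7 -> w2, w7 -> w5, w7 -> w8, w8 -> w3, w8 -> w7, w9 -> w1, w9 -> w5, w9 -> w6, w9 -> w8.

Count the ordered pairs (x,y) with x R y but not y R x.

15

Enumerating: (w1,w8), (w2,w1), (w2,w8), (w2,w9), (w3,w4), (w3,w5), (w3,w7), (w4,w7), (w5,w2), (w5,w4), (w7,w1), (w7,w5), (w8,w3), (w9,w6), (w9,w8).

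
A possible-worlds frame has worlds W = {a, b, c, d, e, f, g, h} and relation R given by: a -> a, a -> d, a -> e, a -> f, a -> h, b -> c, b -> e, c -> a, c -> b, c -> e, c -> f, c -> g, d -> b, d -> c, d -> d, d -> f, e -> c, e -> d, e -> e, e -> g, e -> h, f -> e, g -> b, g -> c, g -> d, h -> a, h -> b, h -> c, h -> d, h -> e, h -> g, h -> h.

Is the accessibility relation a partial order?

Reflexive: no — b is not related to itself.
Transitive: no — a R d and d R b, but not a R b.
Antisymmetric: no — a R h and h R a with a ≠ h.
So R is not a partial order.

No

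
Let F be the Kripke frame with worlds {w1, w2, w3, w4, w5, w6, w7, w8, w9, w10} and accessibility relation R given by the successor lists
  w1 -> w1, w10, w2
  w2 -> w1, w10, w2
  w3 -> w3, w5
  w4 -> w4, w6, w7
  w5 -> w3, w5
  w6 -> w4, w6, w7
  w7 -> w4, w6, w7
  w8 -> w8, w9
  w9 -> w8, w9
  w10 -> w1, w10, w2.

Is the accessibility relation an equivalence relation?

Yes

Reflexive: yes — every world is R-related to itself.
Symmetric: yes — every pair in R has its reverse in R.
Transitive: yes — every two-step R-path is closed by a direct edge.
So R is an equivalence relation.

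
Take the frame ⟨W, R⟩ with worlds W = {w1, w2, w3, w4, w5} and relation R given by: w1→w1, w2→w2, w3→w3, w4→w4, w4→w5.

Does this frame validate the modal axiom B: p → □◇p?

No

Axiom B corresponds to the accessibility relation being symmetric.
Symmetric: no — w4 R w5 but not w5 R w4.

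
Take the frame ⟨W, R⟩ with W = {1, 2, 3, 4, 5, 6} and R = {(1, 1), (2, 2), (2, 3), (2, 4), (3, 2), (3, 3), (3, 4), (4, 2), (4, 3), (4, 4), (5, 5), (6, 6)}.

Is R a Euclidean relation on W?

Yes

Euclidean: yes — any two successors of a common world are R-related.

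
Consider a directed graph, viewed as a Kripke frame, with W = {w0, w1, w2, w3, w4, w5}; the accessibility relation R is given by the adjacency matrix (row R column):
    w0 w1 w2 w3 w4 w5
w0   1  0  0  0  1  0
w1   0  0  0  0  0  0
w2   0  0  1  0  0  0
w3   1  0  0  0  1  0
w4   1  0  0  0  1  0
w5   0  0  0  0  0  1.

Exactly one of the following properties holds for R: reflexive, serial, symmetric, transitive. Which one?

transitive

Reflexive: no — w1 is not related to itself.
Serial: no — w1 has no R-successor.
Symmetric: no — w3 R w0 but not w0 R w3.
Transitive: yes — every two-step R-path is closed by a direct edge.
Only transitive holds.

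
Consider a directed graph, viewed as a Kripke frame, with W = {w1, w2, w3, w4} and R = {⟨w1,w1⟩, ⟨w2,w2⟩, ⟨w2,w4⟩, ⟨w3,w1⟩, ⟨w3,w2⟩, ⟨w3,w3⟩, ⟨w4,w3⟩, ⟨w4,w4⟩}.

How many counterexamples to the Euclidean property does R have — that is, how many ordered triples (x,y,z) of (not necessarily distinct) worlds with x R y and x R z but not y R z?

6

Enumerating: (w2,w4,w2), (w3,w1,w2), (w3,w1,w3), (w3,w2,w1), (w3,w2,w3), (w4,w3,w4).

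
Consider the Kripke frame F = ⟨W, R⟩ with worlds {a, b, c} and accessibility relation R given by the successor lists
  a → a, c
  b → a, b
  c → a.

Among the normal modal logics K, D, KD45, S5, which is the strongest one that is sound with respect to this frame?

Serial (axiom D): yes — every world has a successor (e.g. a R a).
Euclidean (axiom 5): no — a R c and a R c, but not c R c.
Transitive (axiom 4): no — b R a and a R c, but not b R c.
Reflexive (axiom T): no — c is not related to itself.
So F validates K, D; KD45 would additionally require R to be Euclidean and transitive. The strongest is D.

D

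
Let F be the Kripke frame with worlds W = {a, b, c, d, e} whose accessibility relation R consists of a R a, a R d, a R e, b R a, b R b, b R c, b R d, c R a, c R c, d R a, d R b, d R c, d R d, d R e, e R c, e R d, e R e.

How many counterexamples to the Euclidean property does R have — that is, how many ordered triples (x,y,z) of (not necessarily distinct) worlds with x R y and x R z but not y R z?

Enumerating: (a,e,a), (b,a,b), (b,a,c), (b,c,b), (b,c,d), (c,a,c), (d,a,b), (d,a,c), (d,b,e), (d,c,b), (d,c,d), (d,c,e), (d,e,a), (d,e,b), (e,c,d), (e,c,e).

16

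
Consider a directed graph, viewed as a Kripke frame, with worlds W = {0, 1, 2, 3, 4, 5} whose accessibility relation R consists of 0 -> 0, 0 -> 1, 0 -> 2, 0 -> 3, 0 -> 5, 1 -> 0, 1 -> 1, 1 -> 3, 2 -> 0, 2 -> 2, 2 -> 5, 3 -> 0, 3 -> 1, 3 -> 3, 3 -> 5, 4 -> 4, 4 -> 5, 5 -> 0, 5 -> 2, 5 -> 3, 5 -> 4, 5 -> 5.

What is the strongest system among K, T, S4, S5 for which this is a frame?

Reflexive (axiom T): yes — every world is R-related to itself.
Transitive (axiom 4): no — 0 R 5 and 5 R 4, but not 0 R 4.
Euclidean (axiom 5): no — 0 R 1 and 0 R 2, but not 1 R 2.
So F validates K, T; S4 would additionally require R to be transitive. The strongest is T.

T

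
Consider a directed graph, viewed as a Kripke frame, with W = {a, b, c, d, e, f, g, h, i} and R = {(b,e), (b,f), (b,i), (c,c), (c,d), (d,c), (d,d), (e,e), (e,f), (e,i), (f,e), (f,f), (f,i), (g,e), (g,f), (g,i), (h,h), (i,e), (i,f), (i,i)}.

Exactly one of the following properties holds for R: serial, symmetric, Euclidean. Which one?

Serial: no — a has no R-successor.
Symmetric: no — b R e but not e R b.
Euclidean: yes — any two successors of a common world are R-related.
Only Euclidean holds.

Euclidean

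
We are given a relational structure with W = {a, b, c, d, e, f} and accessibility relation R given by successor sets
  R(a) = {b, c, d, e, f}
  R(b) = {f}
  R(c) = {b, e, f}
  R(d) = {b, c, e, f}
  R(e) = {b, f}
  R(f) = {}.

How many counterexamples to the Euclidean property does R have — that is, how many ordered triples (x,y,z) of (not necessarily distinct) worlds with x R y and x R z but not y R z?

Enumerating: (a,b,b), (a,b,c), (a,b,d), (a,b,e), (a,c,c), (a,c,d), (a,d,d), (a,e,c), (a,e,d), (a,e,e), (a,f,b), (a,f,c), … and 23 more.
Total: 35.

35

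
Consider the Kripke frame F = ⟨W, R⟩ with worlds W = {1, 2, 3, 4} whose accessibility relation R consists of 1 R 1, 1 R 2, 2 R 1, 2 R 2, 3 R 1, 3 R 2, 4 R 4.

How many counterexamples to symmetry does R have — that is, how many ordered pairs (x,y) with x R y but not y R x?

2

Enumerating: (3,1), (3,2).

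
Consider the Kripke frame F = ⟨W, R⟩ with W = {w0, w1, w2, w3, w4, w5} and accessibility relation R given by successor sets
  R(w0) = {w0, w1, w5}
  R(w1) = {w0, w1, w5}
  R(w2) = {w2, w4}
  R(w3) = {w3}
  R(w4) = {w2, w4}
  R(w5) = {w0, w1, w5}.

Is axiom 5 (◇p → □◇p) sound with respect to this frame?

Yes

By correspondence theory, 5 is valid on a frame iff R is Euclidean.
Euclidean: yes — any two successors of a common world are R-related.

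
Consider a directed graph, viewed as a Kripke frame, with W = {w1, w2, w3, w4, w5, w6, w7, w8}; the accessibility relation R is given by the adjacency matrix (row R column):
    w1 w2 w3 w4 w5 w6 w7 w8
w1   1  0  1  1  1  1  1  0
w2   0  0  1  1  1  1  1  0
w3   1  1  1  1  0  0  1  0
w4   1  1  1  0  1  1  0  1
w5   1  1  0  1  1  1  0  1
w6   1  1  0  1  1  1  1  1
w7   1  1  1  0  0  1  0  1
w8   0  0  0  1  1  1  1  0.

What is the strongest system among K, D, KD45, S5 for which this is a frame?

D

Serial (axiom D): yes — every world has a successor (e.g. w1 R w1).
Euclidean (axiom 5): no — w1 R w3 and w1 R w5, but not w3 R w5.
Transitive (axiom 4): no — w1 R w3 and w3 R w2, but not w1 R w2.
Reflexive (axiom T): no — w2 is not related to itself.
So F validates K, D; KD45 would additionally require R to be Euclidean and transitive. The strongest is D.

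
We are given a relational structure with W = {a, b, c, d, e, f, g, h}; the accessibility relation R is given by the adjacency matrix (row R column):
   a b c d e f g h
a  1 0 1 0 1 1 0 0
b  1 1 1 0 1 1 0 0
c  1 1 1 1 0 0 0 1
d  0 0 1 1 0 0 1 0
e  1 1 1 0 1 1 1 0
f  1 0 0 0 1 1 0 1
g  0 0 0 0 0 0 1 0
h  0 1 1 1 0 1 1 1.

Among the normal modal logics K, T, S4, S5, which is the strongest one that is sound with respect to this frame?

Reflexive (axiom T): yes — every world is R-related to itself.
Transitive (axiom 4): no — a R c and c R b, but not a R b.
Euclidean (axiom 5): no — a R c and a R e, but not c R e.
So F validates K, T; S4 would additionally require R to be transitive. The strongest is T.

T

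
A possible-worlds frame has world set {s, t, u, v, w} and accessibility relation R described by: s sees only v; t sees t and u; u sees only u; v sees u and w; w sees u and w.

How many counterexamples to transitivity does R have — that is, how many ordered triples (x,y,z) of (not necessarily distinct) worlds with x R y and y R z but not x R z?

2

Enumerating: (s,v,u), (s,v,w).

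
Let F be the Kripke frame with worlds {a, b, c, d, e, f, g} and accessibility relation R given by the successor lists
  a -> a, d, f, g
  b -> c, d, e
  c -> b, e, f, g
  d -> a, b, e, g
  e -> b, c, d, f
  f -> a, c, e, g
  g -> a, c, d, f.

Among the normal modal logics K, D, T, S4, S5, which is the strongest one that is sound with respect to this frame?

D

Serial (axiom D): yes — every world has a successor (e.g. a R a).
Reflexive (axiom T): no — b is not related to itself.
Transitive (axiom 4): no — a R d and d R b, but not a R b.
Euclidean (axiom 5): no — a R d and a R f, but not d R f.
So F validates K, D; T would additionally require R to be reflexive. The strongest is D.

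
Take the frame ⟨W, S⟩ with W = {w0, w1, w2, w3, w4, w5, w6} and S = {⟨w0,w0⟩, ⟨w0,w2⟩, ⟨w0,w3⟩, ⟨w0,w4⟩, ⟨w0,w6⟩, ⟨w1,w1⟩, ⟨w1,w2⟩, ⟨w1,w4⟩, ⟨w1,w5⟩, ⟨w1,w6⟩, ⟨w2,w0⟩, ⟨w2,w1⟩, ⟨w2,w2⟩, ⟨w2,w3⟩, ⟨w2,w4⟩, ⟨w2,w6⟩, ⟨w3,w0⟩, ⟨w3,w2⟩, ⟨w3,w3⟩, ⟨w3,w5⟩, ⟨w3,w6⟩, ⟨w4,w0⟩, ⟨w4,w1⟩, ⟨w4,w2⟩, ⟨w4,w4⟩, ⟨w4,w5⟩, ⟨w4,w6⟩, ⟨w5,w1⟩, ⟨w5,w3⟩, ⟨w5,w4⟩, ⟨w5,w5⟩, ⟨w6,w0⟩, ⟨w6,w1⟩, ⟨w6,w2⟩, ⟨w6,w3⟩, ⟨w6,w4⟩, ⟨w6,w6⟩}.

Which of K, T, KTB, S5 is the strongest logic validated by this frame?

KTB

Reflexive (axiom T): yes — every world is S-related to itself.
Symmetric (axiom B): yes — every pair in S has its reverse in S.
Euclidean (axiom 5): no — w0 S w3 and w0 S w4, but not w3 S w4.
So F validates K, T, KTB; S5 would additionally require S to be Euclidean. The strongest is KTB.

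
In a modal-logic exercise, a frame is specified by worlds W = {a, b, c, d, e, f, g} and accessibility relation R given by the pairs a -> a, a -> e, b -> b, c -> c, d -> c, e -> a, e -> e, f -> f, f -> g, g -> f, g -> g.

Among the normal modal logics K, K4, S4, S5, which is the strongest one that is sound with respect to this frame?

K4

Transitive (axiom 4): yes — every two-step R-path is closed by a direct edge.
Reflexive (axiom T): no — d is not related to itself.
Euclidean (axiom 5): yes — any two successors of a common world are R-related.
So F validates K, K4; S4 would additionally require R to be reflexive. The strongest is K4.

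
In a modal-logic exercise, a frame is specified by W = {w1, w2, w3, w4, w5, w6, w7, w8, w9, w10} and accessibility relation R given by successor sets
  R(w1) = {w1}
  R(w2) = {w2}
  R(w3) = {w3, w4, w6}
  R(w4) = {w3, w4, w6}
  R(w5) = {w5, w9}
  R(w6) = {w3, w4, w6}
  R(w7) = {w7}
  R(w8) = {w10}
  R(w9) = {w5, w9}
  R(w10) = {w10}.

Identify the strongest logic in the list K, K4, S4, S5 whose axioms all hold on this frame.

Transitive (axiom 4): yes — every two-step R-path is closed by a direct edge.
Reflexive (axiom T): no — w8 is not related to itself.
Euclidean (axiom 5): yes — any two successors of a common world are R-related.
So F validates K, K4; S4 would additionally require R to be reflexive. The strongest is K4.

K4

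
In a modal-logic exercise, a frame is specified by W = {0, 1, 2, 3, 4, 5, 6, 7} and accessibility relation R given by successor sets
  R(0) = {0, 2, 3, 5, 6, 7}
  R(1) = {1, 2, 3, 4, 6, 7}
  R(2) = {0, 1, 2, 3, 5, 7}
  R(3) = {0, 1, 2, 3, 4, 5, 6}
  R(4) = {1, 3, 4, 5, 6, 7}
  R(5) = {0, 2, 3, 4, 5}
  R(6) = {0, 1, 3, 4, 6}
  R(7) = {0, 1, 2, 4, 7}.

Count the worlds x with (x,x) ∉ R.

R is reflexive; there are no such worlds.

0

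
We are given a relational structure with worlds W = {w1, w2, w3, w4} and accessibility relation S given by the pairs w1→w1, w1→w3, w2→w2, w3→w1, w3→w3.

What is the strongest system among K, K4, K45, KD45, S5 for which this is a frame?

Transitive (axiom 4): yes — every two-step S-path is closed by a direct edge.
Euclidean (axiom 5): yes — any two successors of a common world are S-related.
Serial (axiom D): no — w4 has no S-successor.
Reflexive (axiom T): no — w4 is not related to itself.
So F validates K, K4, K45; KD45 would additionally require S to be serial. The strongest is K45.

K45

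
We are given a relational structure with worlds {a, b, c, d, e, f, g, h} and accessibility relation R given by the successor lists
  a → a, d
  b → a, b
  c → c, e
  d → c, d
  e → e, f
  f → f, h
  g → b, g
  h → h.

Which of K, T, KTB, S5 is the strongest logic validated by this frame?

T

Reflexive (axiom T): yes — every world is R-related to itself.
Symmetric (axiom B): no — a R d but not d R a.
Euclidean (axiom 5): no — a R d and a R a, but not d R a.
So F validates K, T; KTB would additionally require R to be symmetric. The strongest is T.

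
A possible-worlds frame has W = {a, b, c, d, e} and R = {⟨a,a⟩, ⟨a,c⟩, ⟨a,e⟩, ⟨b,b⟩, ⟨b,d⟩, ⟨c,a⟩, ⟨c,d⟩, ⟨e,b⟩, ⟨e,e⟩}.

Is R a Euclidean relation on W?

Euclidean: no — a R c and a R e, but not c R e.

No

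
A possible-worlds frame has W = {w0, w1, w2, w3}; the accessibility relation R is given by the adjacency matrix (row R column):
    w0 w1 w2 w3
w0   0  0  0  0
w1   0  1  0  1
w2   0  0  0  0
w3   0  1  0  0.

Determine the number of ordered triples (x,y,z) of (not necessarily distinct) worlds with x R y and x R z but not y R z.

1

Enumerating: (w1,w3,w3).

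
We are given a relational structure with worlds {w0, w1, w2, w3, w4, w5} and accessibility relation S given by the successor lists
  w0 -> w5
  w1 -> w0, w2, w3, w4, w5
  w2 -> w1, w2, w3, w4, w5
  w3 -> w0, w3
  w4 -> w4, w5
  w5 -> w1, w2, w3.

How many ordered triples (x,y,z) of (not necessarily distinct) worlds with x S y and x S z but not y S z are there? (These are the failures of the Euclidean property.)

Enumerating: (w0,w5,w5), (w1,w0,w0), (w1,w0,w2), (w1,w0,w3), (w1,w0,w4), (w1,w2,w0), (w1,w3,w2), (w1,w3,w4), (w1,w3,w5), (w1,w4,w0), (w1,w4,w2), (w1,w4,w3), … and 20 more.
Total: 32.

32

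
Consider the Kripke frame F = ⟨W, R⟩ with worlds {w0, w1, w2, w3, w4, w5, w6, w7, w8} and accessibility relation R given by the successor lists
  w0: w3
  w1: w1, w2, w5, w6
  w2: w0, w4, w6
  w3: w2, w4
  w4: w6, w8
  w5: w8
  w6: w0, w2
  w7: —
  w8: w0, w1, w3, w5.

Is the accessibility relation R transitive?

Transitive: no — w0 R w3 and w3 R w2, but not w0 R w2.

No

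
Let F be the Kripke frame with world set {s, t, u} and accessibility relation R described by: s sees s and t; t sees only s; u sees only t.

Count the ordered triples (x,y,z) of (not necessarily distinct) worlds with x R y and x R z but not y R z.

Enumerating: (s,t,t), (u,t,t).

2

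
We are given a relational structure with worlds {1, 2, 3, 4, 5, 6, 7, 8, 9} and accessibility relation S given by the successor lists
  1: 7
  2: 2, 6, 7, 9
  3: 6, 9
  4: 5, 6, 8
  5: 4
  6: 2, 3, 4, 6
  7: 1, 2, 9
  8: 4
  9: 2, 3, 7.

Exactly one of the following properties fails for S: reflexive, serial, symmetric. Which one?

Reflexive: no — 1 is not related to itself.
Serial: yes — every world has a successor (e.g. 1 S 7).
Symmetric: yes — every pair in S has its reverse in S.
Only reflexive fails.

reflexive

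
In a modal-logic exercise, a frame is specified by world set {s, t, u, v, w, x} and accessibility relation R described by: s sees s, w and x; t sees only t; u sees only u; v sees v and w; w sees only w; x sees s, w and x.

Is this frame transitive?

Transitive: yes — every two-step R-path is closed by a direct edge.

Yes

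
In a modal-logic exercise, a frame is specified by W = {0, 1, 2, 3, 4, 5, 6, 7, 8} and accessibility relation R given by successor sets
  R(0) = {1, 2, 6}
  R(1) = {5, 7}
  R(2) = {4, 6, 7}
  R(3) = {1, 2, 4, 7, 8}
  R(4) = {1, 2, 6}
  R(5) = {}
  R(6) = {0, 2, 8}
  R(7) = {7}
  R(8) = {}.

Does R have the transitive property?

No

Transitive: no — 0 R 1 and 1 R 5, but not 0 R 5.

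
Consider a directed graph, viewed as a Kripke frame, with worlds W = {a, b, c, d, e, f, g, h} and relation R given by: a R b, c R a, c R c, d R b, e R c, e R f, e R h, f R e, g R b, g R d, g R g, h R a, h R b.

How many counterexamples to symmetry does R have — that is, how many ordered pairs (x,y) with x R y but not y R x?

9

Enumerating: (a,b), (c,a), (d,b), (e,c), (e,h), (g,b), (g,d), (h,a), (h,b).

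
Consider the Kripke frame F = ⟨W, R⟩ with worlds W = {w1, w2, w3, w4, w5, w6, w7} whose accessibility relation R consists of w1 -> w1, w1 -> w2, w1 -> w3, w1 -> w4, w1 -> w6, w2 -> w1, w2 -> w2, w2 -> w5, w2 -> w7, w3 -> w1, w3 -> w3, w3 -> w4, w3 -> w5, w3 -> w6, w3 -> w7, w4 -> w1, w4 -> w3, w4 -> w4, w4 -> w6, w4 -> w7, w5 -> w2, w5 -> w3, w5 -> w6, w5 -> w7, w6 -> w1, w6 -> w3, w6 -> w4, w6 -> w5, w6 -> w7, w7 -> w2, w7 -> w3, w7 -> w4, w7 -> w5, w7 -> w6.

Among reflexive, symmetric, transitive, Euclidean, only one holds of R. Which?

Reflexive: no — w5 is not related to itself.
Symmetric: yes — every pair in R has its reverse in R.
Transitive: no — w1 R w2 and w2 R w5, but not w1 R w5.
Euclidean: no — w1 R w2 and w1 R w3, but not w2 R w3.
Only symmetric holds.

symmetric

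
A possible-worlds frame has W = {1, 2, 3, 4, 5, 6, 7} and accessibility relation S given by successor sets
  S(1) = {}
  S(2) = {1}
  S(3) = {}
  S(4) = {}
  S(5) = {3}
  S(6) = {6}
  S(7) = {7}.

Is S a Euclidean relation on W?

No

Euclidean: no — 2 S 1 and 2 S 1, but not 1 S 1.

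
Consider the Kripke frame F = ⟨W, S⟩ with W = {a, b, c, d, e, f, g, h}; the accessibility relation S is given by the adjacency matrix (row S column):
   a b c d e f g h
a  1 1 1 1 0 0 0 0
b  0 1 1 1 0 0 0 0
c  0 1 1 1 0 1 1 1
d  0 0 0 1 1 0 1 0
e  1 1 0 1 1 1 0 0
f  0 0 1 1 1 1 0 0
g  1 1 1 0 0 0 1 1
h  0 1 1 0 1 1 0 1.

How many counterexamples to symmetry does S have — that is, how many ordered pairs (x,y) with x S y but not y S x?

15

Enumerating: (a,b), (a,c), (a,d), (b,d), (c,d), (d,g), (e,a), (e,b), (f,d), (g,a), (g,b), (g,h), (h,b), (h,e), (h,f).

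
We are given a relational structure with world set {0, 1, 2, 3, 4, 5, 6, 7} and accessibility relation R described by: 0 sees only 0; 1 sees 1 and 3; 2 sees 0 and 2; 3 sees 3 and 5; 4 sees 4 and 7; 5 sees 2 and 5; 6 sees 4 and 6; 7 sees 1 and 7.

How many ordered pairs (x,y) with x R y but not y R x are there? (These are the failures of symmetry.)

7

Enumerating: (1,3), (2,0), (3,5), (4,7), (5,2), (6,4), (7,1).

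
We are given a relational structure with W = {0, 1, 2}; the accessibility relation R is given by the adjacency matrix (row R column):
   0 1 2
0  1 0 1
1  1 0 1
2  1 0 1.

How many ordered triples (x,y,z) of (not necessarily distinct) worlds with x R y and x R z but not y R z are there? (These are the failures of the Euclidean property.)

0

R is Euclidean; there are no such tuples.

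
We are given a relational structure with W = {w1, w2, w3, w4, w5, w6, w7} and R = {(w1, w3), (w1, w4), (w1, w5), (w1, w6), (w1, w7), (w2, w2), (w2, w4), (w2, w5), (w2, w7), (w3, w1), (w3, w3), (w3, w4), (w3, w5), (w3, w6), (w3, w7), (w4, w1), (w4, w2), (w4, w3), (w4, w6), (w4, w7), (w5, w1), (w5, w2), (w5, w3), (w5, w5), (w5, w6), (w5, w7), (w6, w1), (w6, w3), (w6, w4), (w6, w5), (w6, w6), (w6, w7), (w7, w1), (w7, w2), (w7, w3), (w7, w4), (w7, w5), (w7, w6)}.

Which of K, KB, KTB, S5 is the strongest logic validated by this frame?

KB

Symmetric (axiom B): yes — every pair in R has its reverse in R.
Reflexive (axiom T): no — w1 is not related to itself.
Euclidean (axiom 5): no — w1 R w4 and w1 R w5, but not w4 R w5.
So F validates K, KB; KTB would additionally require R to be reflexive. The strongest is KB.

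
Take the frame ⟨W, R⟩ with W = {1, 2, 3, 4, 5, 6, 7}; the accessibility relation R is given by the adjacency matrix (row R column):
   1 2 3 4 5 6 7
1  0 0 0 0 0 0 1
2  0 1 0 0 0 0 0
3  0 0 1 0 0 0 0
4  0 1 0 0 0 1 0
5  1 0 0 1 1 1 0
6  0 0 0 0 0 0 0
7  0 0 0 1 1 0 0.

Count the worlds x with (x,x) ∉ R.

Enumerating: 1, 4, 6, 7.

4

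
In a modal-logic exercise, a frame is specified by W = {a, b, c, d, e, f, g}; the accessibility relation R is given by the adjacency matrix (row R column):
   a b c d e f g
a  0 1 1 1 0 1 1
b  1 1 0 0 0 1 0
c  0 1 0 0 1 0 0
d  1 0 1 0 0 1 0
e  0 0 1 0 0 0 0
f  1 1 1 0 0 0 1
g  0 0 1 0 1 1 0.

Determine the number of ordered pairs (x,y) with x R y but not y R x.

8

Enumerating: (a,c), (a,g), (c,b), (d,c), (d,f), (f,c), (g,c), (g,e).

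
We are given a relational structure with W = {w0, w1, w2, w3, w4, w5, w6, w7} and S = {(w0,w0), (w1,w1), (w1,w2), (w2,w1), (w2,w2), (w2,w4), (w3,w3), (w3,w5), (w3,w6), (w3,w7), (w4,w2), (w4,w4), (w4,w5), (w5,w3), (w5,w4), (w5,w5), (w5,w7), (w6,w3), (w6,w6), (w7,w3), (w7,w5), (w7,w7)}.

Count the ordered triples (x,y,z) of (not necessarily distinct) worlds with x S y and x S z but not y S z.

12

Enumerating: (w2,w1,w4), (w2,w4,w1), (w3,w5,w6), (w3,w6,w5), (w3,w6,w7), (w3,w7,w6), (w4,w2,w5), (w4,w5,w2), (w5,w3,w4), (w5,w4,w3), (w5,w4,w7), (w5,w7,w4).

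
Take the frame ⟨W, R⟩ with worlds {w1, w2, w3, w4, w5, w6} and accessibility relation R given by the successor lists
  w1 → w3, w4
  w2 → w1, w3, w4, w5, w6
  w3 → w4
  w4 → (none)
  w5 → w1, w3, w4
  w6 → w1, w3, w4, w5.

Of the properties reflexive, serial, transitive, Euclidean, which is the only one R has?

Reflexive: no — w1 is not related to itself.
Serial: no — w4 has no R-successor.
Transitive: yes — every two-step R-path is closed by a direct edge.
Euclidean: no — w1 R w4 and w1 R w3, but not w4 R w3.
Only transitive holds.

transitive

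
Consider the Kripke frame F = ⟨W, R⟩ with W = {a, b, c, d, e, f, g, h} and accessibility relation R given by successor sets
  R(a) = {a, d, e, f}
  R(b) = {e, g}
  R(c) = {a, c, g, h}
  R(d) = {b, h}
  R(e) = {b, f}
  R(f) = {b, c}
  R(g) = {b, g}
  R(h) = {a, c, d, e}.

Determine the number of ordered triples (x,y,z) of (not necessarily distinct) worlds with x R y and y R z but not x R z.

Enumerating: (a,d,b), (a,d,h), (a,e,b), (a,f,b), (a,f,c), (b,e,b), (b,e,f), (b,g,b), (c,a,d), (c,a,e), (c,a,f), (c,g,b), … and 24 more.
Total: 36.

36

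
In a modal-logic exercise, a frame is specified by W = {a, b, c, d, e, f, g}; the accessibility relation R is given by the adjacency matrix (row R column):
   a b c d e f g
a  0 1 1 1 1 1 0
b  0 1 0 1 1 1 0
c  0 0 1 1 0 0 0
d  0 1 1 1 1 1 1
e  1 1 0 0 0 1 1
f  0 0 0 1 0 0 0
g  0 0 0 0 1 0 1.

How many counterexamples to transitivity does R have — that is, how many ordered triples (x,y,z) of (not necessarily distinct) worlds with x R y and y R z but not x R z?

27

Enumerating: (a,d,g), (a,e,a), (a,e,g), (b,d,c), (b,d,g), (b,e,a), (b,e,g), (c,d,b), (c,d,e), (c,d,f), (c,d,g), (d,e,a), … and 15 more.
Total: 27.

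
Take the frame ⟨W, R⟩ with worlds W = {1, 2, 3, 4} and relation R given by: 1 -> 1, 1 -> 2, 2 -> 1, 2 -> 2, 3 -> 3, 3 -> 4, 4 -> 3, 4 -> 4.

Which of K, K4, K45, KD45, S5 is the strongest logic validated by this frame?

S5

Transitive (axiom 4): yes — every two-step R-path is closed by a direct edge.
Euclidean (axiom 5): yes — any two successors of a common world are R-related.
Serial (axiom D): yes — every world has a successor (e.g. 1 R 1).
Reflexive (axiom T): yes — every world is R-related to itself.
So F validates K, K4, K45, KD45, S5. The strongest is S5.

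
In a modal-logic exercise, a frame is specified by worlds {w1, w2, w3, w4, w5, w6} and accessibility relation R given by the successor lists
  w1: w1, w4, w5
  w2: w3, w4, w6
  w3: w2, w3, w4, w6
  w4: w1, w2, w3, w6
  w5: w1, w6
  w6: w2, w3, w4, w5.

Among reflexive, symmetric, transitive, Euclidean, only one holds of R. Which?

symmetric

Reflexive: no — w2 is not related to itself.
Symmetric: yes — every pair in R has its reverse in R.
Transitive: no — w1 R w4 and w4 R w2, but not w1 R w2.
Euclidean: no — w1 R w4 and w1 R w5, but not w4 R w5.
Only symmetric holds.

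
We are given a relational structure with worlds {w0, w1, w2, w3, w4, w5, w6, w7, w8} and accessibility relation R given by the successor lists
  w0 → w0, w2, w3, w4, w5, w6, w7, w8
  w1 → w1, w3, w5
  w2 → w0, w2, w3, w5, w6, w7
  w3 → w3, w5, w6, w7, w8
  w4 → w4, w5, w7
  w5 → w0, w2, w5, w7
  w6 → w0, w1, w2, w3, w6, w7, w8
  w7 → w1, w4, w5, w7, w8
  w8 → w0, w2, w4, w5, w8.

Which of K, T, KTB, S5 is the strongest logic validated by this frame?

Reflexive (axiom T): yes — every world is R-related to itself.
Symmetric (axiom B): no — w0 R w3 but not w3 R w0.
Euclidean (axiom 5): no — w0 R w2 and w0 R w4, but not w2 R w4.
So F validates K, T; KTB would additionally require R to be symmetric. The strongest is T.

T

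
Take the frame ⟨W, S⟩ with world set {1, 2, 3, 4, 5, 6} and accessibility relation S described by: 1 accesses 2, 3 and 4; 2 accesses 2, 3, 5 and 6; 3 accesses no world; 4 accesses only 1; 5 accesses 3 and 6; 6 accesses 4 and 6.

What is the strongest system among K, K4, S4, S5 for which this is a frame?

Transitive (axiom 4): no — 1 S 2 and 2 S 5, but not 1 S 5.
Reflexive (axiom T): no — 1 is not related to itself.
Euclidean (axiom 5): no — 1 S 2 and 1 S 4, but not 2 S 4.
So F validates K; K4 would additionally require S to be transitive. The strongest is K.

K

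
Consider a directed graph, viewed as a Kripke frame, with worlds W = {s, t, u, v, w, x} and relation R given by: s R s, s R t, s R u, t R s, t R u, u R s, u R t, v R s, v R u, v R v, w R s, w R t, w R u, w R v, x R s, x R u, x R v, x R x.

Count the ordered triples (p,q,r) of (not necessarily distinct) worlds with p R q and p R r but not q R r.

19

Enumerating: (s,t,t), (s,u,u), (t,u,u), (u,t,t), (v,s,v), (v,u,u), (v,u,v), (w,s,v), (w,t,t), (w,t,v), (w,u,u), (w,u,v), … and 7 more.
Total: 19.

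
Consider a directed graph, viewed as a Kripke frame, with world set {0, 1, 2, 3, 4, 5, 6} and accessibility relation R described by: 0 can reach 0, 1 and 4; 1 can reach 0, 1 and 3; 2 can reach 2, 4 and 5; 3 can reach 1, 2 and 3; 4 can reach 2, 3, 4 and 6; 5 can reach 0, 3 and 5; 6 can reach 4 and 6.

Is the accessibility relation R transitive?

No

Transitive: no — 0 R 1 and 1 R 3, but not 0 R 3.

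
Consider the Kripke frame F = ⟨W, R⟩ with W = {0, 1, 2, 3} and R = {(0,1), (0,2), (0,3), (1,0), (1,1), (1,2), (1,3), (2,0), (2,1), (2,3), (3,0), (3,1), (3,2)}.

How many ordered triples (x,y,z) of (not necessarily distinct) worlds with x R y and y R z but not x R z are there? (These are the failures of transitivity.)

Enumerating: (0,1,0), (0,2,0), (0,3,0), (2,0,2), (2,1,2), (2,3,2), (3,0,3), (3,1,3), (3,2,3).

9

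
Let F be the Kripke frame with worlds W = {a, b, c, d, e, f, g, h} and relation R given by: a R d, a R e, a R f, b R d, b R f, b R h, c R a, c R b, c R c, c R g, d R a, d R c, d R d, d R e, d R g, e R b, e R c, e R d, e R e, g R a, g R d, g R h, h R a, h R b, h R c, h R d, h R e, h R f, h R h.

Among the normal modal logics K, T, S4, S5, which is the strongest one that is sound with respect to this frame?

Reflexive (axiom T): no — a is not related to itself.
Transitive (axiom 4): no — a R d and d R c, but not a R c.
Euclidean (axiom 5): no — a R d and a R f, but not d R f.
So F validates K; T would additionally require R to be reflexive. The strongest is K.

K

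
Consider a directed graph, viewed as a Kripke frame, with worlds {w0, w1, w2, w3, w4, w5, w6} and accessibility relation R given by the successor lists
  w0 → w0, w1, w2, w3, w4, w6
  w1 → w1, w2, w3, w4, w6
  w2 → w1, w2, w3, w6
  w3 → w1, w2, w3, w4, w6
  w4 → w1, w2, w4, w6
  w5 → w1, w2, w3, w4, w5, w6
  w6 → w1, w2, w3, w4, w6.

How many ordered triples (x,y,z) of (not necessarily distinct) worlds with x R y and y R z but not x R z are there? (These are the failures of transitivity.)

Enumerating: (w2,w1,w4), (w2,w3,w4), (w2,w6,w4), (w4,w1,w3), (w4,w2,w3), (w4,w6,w3).

6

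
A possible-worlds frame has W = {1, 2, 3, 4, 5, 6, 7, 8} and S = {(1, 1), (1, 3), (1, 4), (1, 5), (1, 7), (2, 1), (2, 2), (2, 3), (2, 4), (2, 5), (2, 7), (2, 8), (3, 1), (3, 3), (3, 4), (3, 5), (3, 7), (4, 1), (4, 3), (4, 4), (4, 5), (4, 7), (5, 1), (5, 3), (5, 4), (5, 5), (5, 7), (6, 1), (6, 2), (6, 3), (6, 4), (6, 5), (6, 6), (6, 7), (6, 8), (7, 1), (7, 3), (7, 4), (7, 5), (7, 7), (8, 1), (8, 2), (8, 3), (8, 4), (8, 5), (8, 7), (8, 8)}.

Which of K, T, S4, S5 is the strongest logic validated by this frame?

S4

Reflexive (axiom T): yes — every world is S-related to itself.
Transitive (axiom 4): yes — every two-step S-path is closed by a direct edge.
Euclidean (axiom 5): no — 2 S 1 and 2 S 8, but not 1 S 8.
So F validates K, T, S4; S5 would additionally require S to be Euclidean. The strongest is S4.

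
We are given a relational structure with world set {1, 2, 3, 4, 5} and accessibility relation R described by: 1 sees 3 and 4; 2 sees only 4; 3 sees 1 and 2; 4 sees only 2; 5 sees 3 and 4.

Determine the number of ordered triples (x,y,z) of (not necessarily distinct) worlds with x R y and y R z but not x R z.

11

Enumerating: (1,3,1), (1,3,2), (1,4,2), (2,4,2), (3,1,3), (3,1,4), (3,2,4), (4,2,4), (5,3,1), (5,3,2), (5,4,2).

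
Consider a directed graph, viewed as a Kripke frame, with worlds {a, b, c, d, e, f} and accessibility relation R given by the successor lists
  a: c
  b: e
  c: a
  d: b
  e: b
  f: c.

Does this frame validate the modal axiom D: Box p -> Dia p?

The schema D characterises exactly the serial frames.
Serial: yes — every world has a successor (e.g. a R c).

Yes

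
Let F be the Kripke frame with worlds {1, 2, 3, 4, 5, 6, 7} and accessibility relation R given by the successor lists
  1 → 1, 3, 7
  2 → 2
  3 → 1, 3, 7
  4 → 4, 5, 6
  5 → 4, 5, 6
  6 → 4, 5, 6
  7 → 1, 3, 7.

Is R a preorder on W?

Yes

Reflexive: yes — every world is R-related to itself.
Transitive: yes — every two-step R-path is closed by a direct edge.
So R is a preorder.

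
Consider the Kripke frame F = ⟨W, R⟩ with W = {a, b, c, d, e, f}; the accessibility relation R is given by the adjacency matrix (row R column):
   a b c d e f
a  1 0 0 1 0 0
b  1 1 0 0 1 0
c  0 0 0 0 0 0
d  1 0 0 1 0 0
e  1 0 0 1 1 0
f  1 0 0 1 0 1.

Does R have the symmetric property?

No

Symmetric: no — b R a but not a R b.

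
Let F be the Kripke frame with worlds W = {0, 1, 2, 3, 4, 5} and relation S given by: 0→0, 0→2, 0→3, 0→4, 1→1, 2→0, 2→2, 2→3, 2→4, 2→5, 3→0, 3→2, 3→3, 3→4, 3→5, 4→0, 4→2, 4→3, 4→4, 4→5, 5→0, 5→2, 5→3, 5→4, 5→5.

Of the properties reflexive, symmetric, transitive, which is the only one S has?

reflexive

Reflexive: yes — every world is S-related to itself.
Symmetric: no — 5 S 0 but not 0 S 5.
Transitive: no — 0 S 2 and 2 S 5, but not 0 S 5.
Only reflexive holds.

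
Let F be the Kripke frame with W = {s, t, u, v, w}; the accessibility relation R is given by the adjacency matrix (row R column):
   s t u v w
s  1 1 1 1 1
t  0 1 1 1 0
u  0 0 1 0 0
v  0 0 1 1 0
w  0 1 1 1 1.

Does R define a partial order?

Reflexive: yes — every world is R-related to itself.
Transitive: yes — every two-step R-path is closed by a direct edge.
Antisymmetric: yes — no distinct pair is related both ways.
So R is a partial order.

Yes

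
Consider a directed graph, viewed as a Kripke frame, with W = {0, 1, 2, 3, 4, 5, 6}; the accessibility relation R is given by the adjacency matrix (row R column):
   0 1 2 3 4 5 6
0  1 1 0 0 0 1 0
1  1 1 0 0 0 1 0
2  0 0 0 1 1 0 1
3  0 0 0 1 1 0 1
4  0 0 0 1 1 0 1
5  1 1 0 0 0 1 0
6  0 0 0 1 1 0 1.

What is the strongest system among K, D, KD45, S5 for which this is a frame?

KD45

Serial (axiom D): yes — every world has a successor (e.g. 0 R 0).
Euclidean (axiom 5): yes — any two successors of a common world are R-related.
Transitive (axiom 4): yes — every two-step R-path is closed by a direct edge.
Reflexive (axiom T): no — 2 is not related to itself.
So F validates K, D, KD45; S5 would additionally require R to be reflexive. The strongest is KD45.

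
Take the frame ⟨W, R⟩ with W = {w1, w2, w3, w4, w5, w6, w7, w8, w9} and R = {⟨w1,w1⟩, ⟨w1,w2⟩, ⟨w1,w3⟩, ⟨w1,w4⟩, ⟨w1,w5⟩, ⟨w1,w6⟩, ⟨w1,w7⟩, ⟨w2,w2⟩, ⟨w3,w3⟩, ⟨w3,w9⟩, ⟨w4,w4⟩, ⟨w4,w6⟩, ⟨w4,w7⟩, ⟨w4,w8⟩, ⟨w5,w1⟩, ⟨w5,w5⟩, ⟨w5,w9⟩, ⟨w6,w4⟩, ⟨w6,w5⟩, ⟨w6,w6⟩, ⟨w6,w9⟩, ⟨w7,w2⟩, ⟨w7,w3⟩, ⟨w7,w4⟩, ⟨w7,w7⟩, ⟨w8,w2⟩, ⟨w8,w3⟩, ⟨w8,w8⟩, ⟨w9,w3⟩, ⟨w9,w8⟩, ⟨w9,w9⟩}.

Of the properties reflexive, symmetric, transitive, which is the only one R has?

Reflexive: yes — every world is R-related to itself.
Symmetric: no — w1 R w2 but not w2 R w1.
Transitive: no — w1 R w3 and w3 R w9, but not w1 R w9.
Only reflexive holds.

reflexive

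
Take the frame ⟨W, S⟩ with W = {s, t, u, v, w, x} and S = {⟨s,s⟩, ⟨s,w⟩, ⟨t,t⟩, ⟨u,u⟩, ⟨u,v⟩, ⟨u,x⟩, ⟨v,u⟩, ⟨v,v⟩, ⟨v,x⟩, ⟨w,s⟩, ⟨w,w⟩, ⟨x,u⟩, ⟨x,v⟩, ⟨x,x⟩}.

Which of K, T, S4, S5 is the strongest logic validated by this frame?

S5

Reflexive (axiom T): yes — every world is S-related to itself.
Transitive (axiom 4): yes — every two-step S-path is closed by a direct edge.
Euclidean (axiom 5): yes — any two successors of a common world are S-related.
So F validates K, T, S4, S5. The strongest is S5.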